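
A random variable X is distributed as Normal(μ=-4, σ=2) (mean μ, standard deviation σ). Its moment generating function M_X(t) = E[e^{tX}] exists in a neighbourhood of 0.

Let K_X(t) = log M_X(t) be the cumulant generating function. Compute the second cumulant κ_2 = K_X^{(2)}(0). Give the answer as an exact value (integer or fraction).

M_X(t) = e^(2*t^2 - 4*t)
K_X(t) = log M_X(t) = 2*t^2 - 4*t
dK/dt = 4*t - 4
d^2K/dt^2 = 4

κ_2 = d^2K/dt^2 |_{t=0} = 4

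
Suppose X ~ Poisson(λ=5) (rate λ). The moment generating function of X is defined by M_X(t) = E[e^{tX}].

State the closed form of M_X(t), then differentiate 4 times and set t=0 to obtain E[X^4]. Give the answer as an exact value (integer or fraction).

E[X^4] = d^4M/dt^4 |_{t=0} = 1555

M_X(t) = e^(5*e^(t) - 5)
dM/dt = 5*e^(-5)*e^(t)*e^(5*e^(t))
d^2M/dt^2 = (25*e^(2*t)*e^(5*e^(t)) + 5*e^(t)*e^(5*e^(t)))*e^(-5)
d^3M/dt^3 = (125*e^(3*t)*e^(5*e^(t)) + 75*e^(2*t)*e^(5*e^(t)) + 5*e^(t)*e^(5*e^(t)))*e^(-5)
d^4M/dt^4 = (625*e^(4*t)*e^(5*e^(t)) + 750*e^(3*t)*e^(5*e^(t)) + 175*e^(2*t)*e^(5*e^(t)) + 5*e^(t)*e^(5*e^(t)))*e^(-5)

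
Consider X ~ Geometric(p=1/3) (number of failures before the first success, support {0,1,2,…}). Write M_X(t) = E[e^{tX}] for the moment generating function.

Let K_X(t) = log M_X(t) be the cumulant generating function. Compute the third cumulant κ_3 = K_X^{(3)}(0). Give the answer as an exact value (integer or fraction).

κ_3 = d^3K/dt^3 |_{t=0} = 30

M_X(t) = 1/(3*(1 - 2*e^(t)/3))
K_X(t) = log M_X(t) = -log(1 - 2*e^(t)/3) - log(3)
dK/dt = -2*e^(t)/(2*e^(t) - 3)
d^2K/dt^2 = 6*e^(t)/(4*e^(2*t) - 12*e^(t) + 9)
d^3K/dt^3 = (-12*e^(2*t) - 18*e^(t))/(8*e^(3*t) - 36*e^(2*t) + 54*e^(t) - 27)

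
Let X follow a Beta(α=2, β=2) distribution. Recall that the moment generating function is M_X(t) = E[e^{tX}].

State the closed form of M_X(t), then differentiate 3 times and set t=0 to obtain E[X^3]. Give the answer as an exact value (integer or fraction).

E[X^3] = D^3[M](0) = 1/5

M_X(t) = ₁F₁(2; 4; t)
D^3[M](t) = ₁F₁(5; 7; t)/5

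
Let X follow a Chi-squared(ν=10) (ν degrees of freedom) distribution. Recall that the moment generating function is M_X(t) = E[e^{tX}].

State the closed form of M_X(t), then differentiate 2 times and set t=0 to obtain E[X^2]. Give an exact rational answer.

E[X^2] = M^(2)(0) = 120

M_X(t) = (1 - 2*t)^(-5)
M^(2)(t) = -120/(128*t^7 - 448*t^6 + 672*t^5 - 560*t^4 + 280*t^3 - 84*t^2 + 14*t - 1)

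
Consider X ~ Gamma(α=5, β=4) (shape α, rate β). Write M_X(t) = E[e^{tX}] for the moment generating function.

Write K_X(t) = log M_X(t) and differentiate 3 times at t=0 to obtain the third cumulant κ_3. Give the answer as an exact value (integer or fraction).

κ_3 = K^(3)(0) = 5/32

M_X(t) = 1024/(4 - t)^5
K_X(t) = log M_X(t) = -5*log(4 - t) + 10*log(2)
K^(3)(t) = -10/(t^3 - 12*t^2 + 48*t - 64)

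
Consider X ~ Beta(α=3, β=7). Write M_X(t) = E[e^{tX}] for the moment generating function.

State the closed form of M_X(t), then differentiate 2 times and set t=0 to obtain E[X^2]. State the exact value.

E[X^2] = D^2[M](0) = 6/55

M_X(t) = ₁F₁(3; 10; t)
D^2[M](t) = 6*₁F₁(5; 12; t)/55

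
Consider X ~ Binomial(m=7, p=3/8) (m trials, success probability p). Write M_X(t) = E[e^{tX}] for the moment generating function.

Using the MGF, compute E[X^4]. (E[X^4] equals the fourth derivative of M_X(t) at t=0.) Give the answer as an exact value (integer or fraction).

M_X(t) = (3*e^(t)/8 + 5/8)^7

E[X^4] = D^4[M](0) = 65037/512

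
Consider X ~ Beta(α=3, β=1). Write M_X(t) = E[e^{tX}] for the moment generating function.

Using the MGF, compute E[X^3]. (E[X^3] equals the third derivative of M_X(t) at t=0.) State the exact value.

M_X(t) = ₁F₁(3; 4; t)
dM/dt = 3*₁F₁(4; 5; t)/4
d^2M/dt^2 = 3*₁F₁(5; 6; t)/5
d^3M/dt^3 = ₁F₁(6; 7; t)/2

E[X^3] = d^3M/dt^3 |_{t=0} = 1/2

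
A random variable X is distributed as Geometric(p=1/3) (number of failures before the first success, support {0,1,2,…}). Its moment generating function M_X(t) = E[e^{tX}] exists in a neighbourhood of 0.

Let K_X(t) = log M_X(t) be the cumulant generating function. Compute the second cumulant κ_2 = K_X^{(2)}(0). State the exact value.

M_X(t) = 1/(3*(1 - 2*e^(t)/3))
K_X(t) = log M_X(t) = -log(1 - 2*e^(t)/3) - log(3)
K^(2)(t) = 6*e^(t)/(4*e^(2*t) - 12*e^(t) + 9)

κ_2 = K^(2)(0) = 6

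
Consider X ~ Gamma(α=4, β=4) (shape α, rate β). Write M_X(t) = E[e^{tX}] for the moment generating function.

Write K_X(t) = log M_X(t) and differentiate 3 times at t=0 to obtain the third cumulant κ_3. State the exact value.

M_X(t) = 256/(4 - t)^4
K_X(t) = log M_X(t) = -4*log(4 - t) + 8*log(2)
K^(3)(t) = -8/(t^3 - 12*t^2 + 48*t - 64)

κ_3 = K^(3)(0) = 1/8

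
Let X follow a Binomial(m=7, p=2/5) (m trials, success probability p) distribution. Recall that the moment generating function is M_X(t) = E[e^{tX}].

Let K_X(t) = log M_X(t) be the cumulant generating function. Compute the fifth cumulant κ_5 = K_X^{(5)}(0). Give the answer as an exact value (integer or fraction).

κ_5 = K′′′′′(0) = -1974/3125

M_X(t) = (2*e^(t)/5 + 3/5)^7
K_X(t) = log M_X(t) = 7*log(2*e^(t)/5 + 3/5)
K′(t) = 14*e^(t)/(2*e^(t) + 3)
K′′(t) = 42*e^(t)/(4*e^(2*t) + 12*e^(t) + 9)
K′′′(t) = (-84*e^(2*t) + 126*e^(t))/(8*e^(3*t) + 36*e^(2*t) + 54*e^(t) + 27)
K′′′′(t) = (168*e^(3*t) - 1008*e^(2*t) + 378*e^(t))/(16*e^(4*t) + 96*e^(3*t) + 216*e^(2*t) + 216*e^(t) + 81)
K′′′′′(t) = (-336*e^(4*t) + 5544*e^(3*t) - 8316*e^(2*t) + 1134*e^(t))/(32*e^(5*t) + 240*e^(4*t) + 720*e^(3*t) + 1080*e^(2*t) + 810*e^(t) + 243)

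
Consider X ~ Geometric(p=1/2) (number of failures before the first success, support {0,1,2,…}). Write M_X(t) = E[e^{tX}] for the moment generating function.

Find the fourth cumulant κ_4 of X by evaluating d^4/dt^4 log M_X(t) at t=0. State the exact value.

M_X(t) = 1/(2*(1 - e^(t)/2))
K_X(t) = log M_X(t) = -log(1 - e^(t)/2) - log(2)
K^(4)(t) = (2*e^(3*t) + 16*e^(2*t) + 8*e^(t))/(e^(4*t) - 8*e^(3*t) + 24*e^(2*t) - 32*e^(t) + 16)

κ_4 = K^(4)(0) = 26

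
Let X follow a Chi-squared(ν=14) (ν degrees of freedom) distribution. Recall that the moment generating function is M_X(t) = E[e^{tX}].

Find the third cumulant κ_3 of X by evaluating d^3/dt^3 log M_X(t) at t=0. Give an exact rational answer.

κ_3 = D^3[K](0) = 112

M_X(t) = (1 - 2*t)^(-7)
K_X(t) = log M_X(t) = -7*log(1 - 2*t)
D^3[K](t) = -112/(8*t^3 - 12*t^2 + 6*t - 1)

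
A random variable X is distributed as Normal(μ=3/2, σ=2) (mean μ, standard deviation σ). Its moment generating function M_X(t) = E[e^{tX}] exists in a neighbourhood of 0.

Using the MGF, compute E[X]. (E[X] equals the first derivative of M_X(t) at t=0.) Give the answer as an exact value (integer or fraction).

E[X] = M′(0) = 3/2

M_X(t) = e^(2*t^2 + 3*t/2)
M′(t) = 4*t*e^(3*t/2)*e^(2*t^2) + 3*e^(3*t/2)*e^(2*t^2)/2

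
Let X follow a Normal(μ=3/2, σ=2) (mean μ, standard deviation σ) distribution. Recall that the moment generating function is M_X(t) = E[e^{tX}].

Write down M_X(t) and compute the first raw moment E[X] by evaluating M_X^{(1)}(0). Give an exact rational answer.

M_X(t) = e^(2*t^2 + 3*t/2)
dM/dt = 4*t*e^(3*t/2)*e^(2*t^2) + 3*e^(3*t/2)*e^(2*t^2)/2

E[X] = dM/dt |_{t=0} = 3/2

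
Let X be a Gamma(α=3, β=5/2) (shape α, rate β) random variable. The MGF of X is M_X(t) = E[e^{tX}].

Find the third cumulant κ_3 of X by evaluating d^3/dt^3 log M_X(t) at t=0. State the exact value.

M_X(t) = 125/(8*(5/2 - t)^3)
K_X(t) = log M_X(t) = -3*log(5/2 - t) - 3*log(2) + 3*log(5)
dK/dt = -6/(2*t - 5)
d^2K/dt^2 = 12/(4*t^2 - 20*t + 25)
d^3K/dt^3 = -48/(8*t^3 - 60*t^2 + 150*t - 125)

κ_3 = d^3K/dt^3 |_{t=0} = 48/125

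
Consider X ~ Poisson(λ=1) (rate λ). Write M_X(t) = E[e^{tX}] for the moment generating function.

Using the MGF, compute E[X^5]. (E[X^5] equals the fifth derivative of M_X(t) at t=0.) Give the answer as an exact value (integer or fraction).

E[X^5] = M′′′′′(0) = 52

M_X(t) = e^(e^(t) - 1)
M′(t) = e^(-1)*e^(t)*e^(e^(t))
M′′(t) = (e^(2*t)*e^(e^(t)) + e^(t)*e^(e^(t)))*e^(-1)
M′′′(t) = (e^(3*t)*e^(e^(t)) + 3*e^(2*t)*e^(e^(t)) + e^(t)*e^(e^(t)))*e^(-1)
M′′′′(t) = (e^(4*t)*e^(e^(t)) + 6*e^(3*t)*e^(e^(t)) + 7*e^(2*t)*e^(e^(t)) + e^(t)*e^(e^(t)))*e^(-1)
M′′′′′(t) = (e^(5*t)*e^(e^(t)) + 10*e^(4*t)*e^(e^(t)) + 25*e^(3*t)*e^(e^(t)) + 15*e^(2*t)*e^(e^(t)) + e^(t)*e^(e^(t)))*e^(-1)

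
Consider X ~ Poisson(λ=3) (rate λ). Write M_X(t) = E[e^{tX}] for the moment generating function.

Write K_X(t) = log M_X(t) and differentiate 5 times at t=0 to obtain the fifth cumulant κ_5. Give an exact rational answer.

κ_5 = K^(5)(0) = 3

M_X(t) = e^(3*e^(t) - 3)
K_X(t) = log M_X(t) = 3*e^(t) - 3
K^(5)(t) = 3*e^(t)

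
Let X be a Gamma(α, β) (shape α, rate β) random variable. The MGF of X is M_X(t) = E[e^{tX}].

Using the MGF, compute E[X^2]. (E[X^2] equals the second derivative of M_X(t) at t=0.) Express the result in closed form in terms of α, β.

E[X^2] = M′′(0) = α*(α + 1)/β^2

M_X(t) = (β/(β - t))^α
M′(t) = -α*β^α*(1/(β - t))^α/(-β + t)
M′′(t) = (α^2*β^α*(1/(β - t))^α + α*β^α*(1/(β - t))^α)/(β^2 - 2*β*t + t^2)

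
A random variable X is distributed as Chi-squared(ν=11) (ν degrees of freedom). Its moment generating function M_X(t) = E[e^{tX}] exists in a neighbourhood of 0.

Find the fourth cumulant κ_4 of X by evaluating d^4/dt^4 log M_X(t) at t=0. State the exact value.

κ_4 = D^4[K](0) = 528

M_X(t) = (1 - 2*t)^(-11/2)
K_X(t) = log M_X(t) = -11*log(1 - 2*t)/2
D^4[K](t) = 528/(16*t^4 - 32*t^3 + 24*t^2 - 8*t + 1)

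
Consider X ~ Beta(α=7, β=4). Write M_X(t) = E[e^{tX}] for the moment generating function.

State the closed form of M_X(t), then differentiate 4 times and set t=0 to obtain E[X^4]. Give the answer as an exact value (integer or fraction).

M_X(t) = ₁F₁(7; 11; t)
dM/dt = 7*₁F₁(8; 12; t)/11
d^2M/dt^2 = 14*₁F₁(9; 13; t)/33
d^3M/dt^3 = 42*₁F₁(10; 14; t)/143
d^4M/dt^4 = 30*₁F₁(11; 15; t)/143

E[X^4] = d^4M/dt^4 |_{t=0} = 30/143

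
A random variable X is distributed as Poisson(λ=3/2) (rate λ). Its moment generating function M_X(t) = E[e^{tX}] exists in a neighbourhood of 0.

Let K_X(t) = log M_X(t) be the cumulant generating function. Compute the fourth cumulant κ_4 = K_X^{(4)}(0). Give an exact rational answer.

κ_4 = K′′′′(0) = 3/2

M_X(t) = e^(3*e^(t)/2 - 3/2)
K_X(t) = log M_X(t) = 3*e^(t)/2 - 3/2
K′(t) = 3*e^(t)/2
K′′(t) = 3*e^(t)/2
K′′′(t) = 3*e^(t)/2
K′′′′(t) = 3*e^(t)/2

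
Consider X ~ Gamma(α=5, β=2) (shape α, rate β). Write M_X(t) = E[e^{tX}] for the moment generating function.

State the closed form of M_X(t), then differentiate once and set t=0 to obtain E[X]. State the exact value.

M_X(t) = 32/(2 - t)^5
M′(t) = 160/(t^6 - 12*t^5 + 60*t^4 - 160*t^3 + 240*t^2 - 192*t + 64)

E[X] = M′(0) = 5/2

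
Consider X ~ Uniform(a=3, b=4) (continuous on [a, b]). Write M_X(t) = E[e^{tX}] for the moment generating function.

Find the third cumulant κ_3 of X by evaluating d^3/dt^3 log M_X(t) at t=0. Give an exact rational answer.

M_X(t) = (e^(4*t) - e^(3*t))/t
K_X(t) = log M_X(t) = -log(t) + log(e^(4*t) - e^(3*t))
dK/dt = (4*t*e^(t) - 3*t - e^(t) + 1)/(t*e^(t) - t)
d^2K/dt^2 = (-t^2*e^(t) + e^(2*t) - 2*e^(t) + 1)/(t^2*e^(2*t) - 2*t^2*e^(t) + t^2)
d^3K/dt^3 = (t^3*e^(2*t) + t^3*e^(t) - 2*e^(3*t) + 6*e^(2*t) - 6*e^(t) + 2)/(t^3*e^(3*t) - 3*t^3*e^(2*t) + 3*t^3*e^(t) - t^3)

κ_3 = d^3K/dt^3 |_{t=0} = 0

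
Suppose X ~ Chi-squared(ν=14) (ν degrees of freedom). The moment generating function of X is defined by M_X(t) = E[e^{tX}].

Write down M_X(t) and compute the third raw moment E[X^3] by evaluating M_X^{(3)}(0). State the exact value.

M_X(t) = (1 - 2*t)^(-7)
M^(3)(t) = 4032/(1024*t^10 - 5120*t^9 + 11520*t^8 - 15360*t^7 + 13440*t^6 - 8064*t^5 + 3360*t^4 - 960*t^3 + 180*t^2 - 20*t + 1)

E[X^3] = M^(3)(0) = 4032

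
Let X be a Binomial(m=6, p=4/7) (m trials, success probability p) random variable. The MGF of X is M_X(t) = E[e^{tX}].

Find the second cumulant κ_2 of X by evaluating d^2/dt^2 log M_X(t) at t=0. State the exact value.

κ_2 = D^2[K](0) = 72/49

M_X(t) = (4*e^(t)/7 + 3/7)^6
K_X(t) = log M_X(t) = 6*log(4*e^(t)/7 + 3/7)
D^2[K](t) = 72*e^(t)/(16*e^(2*t) + 24*e^(t) + 9)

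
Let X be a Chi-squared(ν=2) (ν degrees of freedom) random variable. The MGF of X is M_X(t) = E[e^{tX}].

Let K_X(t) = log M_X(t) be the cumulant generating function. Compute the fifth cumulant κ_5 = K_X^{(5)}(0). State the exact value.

κ_5 = K′′′′′(0) = 768

M_X(t) = 1/(1 - 2*t)
K_X(t) = log M_X(t) = -log(1 - 2*t)
K′(t) = -2/(2*t - 1)
K′′(t) = 4/(4*t^2 - 4*t + 1)
K′′′(t) = -16/(8*t^3 - 12*t^2 + 6*t - 1)
K′′′′(t) = 96/(16*t^4 - 32*t^3 + 24*t^2 - 8*t + 1)
K′′′′′(t) = -768/(32*t^5 - 80*t^4 + 80*t^3 - 40*t^2 + 10*t - 1)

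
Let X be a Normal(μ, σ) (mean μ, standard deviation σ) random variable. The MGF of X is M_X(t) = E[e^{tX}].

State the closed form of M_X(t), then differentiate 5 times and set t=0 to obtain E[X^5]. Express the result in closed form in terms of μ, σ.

M_X(t) = e^(μ*t + σ^2*t^2/2)
M′(t) = μ*e^(μ*t)*e^(σ^2*t^2/2) + σ^2*t*e^(μ*t)*e^(σ^2*t^2/2)
M′′(t) = μ^2*e^(μ*t)*e^(σ^2*t^2/2) + 2*μ*σ^2*t*e^(μ*t)*e^(σ^2*t^2/2) + σ^4*t^2*e^(μ*t)*e^(σ^2*t^2/2) + σ^2*e^(μ*t)*e^(σ^2*t^2/2)

E[X^5] = M′′′′′(0) = μ*(μ^4 + 10*μ^2*σ^2 + 15*σ^4)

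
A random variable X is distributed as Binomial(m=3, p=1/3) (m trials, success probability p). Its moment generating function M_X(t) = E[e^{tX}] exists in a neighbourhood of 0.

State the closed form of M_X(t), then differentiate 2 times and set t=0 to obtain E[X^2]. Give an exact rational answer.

E[X^2] = M^(2)(0) = 5/3

M_X(t) = (e^(t)/3 + 2/3)^3
M^(2)(t) = e^(3*t)/3 + 8*e^(2*t)/9 + 4*e^(t)/9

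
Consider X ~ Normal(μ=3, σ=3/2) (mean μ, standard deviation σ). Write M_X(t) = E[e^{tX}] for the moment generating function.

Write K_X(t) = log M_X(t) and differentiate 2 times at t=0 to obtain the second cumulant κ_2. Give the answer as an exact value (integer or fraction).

κ_2 = K^(2)(0) = 9/4

M_X(t) = e^(9*t^2/8 + 3*t)
K_X(t) = log M_X(t) = 9*t^2/8 + 3*t
K^(2)(t) = 9/4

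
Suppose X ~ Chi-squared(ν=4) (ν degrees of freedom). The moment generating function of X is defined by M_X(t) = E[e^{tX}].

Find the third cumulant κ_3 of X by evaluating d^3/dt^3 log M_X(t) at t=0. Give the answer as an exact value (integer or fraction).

κ_3 = D^3[K](0) = 32

M_X(t) = (1 - 2*t)^(-2)
K_X(t) = log M_X(t) = -2*log(1 - 2*t)
D^3[K](t) = -32/(8*t^3 - 12*t^2 + 6*t - 1)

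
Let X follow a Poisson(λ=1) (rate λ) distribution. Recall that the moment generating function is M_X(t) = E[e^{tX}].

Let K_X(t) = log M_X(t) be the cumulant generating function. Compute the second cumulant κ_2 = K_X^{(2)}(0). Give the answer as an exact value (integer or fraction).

M_X(t) = e^(e^(t) - 1)
K_X(t) = log M_X(t) = e^(t) - 1
K^(2)(t) = e^(t)

κ_2 = K^(2)(0) = 1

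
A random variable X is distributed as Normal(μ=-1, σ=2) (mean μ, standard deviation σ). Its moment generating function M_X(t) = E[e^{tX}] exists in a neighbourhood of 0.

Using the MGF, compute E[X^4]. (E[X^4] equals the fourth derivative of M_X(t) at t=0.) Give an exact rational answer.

E[X^4] = M^(4)(0) = 73

M_X(t) = e^(2*t^2 - t)
M^(4)(t) = (256*t^4*e^(2*t^2) - 256*t^3*e^(2*t^2) + 480*t^2*e^(2*t^2) - 208*t*e^(2*t^2) + 73*e^(2*t^2))*e^(-t)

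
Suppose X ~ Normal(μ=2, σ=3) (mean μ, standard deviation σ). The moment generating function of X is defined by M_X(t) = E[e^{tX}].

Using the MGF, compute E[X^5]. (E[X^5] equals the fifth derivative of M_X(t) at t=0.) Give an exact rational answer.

M_X(t) = e^(9*t^2/2 + 2*t)

E[X^5] = M^(5)(0) = 3182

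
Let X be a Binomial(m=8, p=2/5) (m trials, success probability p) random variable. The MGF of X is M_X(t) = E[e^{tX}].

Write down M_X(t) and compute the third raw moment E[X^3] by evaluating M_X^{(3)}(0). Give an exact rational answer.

M_X(t) = (2*e^(t)/5 + 3/5)^8

E[X^3] = d^3M/dt^3 |_{t=0} = 6448/125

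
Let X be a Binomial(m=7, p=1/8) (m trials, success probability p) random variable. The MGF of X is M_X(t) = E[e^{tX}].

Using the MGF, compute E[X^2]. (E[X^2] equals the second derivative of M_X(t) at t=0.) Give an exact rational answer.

E[X^2] = M′′(0) = 49/32

M_X(t) = (e^(t)/8 + 7/8)^7
M′(t) = 7*e^(7*t)/2097152 + 147*e^(6*t)/1048576 + 5145*e^(5*t)/2097152 + 12005*e^(4*t)/524288 + 252105*e^(3*t)/2097152 + 352947*e^(2*t)/1048576 + 823543*e^(t)/2097152
M′′(t) = 49*e^(7*t)/2097152 + 441*e^(6*t)/524288 + 25725*e^(5*t)/2097152 + 12005*e^(4*t)/131072 + 756315*e^(3*t)/2097152 + 352947*e^(2*t)/524288 + 823543*e^(t)/2097152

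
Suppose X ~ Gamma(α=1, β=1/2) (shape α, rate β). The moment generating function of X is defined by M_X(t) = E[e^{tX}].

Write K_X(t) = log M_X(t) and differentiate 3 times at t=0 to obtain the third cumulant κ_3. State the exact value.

κ_3 = K′′′(0) = 16

M_X(t) = 1/(2*(1/2 - t))
K_X(t) = log M_X(t) = -log(1/2 - t) - log(2)
K′(t) = -2/(2*t - 1)
K′′(t) = 4/(4*t^2 - 4*t + 1)
K′′′(t) = -16/(8*t^3 - 12*t^2 + 6*t - 1)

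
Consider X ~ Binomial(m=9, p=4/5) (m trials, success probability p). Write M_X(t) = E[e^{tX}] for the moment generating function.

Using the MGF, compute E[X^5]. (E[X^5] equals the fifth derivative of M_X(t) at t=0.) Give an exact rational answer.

M_X(t) = (4*e^(t)/5 + 1/5)^9

E[X^5] = M^(5)(0) = 15306516/625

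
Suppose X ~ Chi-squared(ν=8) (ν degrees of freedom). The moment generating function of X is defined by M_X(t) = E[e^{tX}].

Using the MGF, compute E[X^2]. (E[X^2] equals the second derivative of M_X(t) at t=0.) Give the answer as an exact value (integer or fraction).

E[X^2] = M^(2)(0) = 80

M_X(t) = (1 - 2*t)^(-4)
M^(2)(t) = 80/(64*t^6 - 192*t^5 + 240*t^4 - 160*t^3 + 60*t^2 - 12*t + 1)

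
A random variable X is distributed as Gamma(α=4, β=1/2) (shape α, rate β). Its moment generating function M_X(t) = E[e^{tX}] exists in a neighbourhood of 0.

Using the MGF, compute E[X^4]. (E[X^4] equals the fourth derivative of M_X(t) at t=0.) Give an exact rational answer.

M_X(t) = 1/(16*(1/2 - t)^4)
M′(t) = -8/(32*t^5 - 80*t^4 + 80*t^3 - 40*t^2 + 10*t - 1)
M′′(t) = 80/(64*t^6 - 192*t^5 + 240*t^4 - 160*t^3 + 60*t^2 - 12*t + 1)
M′′′(t) = -960/(128*t^7 - 448*t^6 + 672*t^5 - 560*t^4 + 280*t^3 - 84*t^2 + 14*t - 1)
M′′′′(t) = 13440/(256*t^8 - 1024*t^7 + 1792*t^6 - 1792*t^5 + 1120*t^4 - 448*t^3 + 112*t^2 - 16*t + 1)

E[X^4] = M′′′′(0) = 13440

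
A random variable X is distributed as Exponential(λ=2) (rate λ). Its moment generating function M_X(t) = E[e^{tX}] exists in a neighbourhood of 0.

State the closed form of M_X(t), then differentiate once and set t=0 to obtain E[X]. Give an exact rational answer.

E[X] = dM/dt |_{t=0} = 1/2

M_X(t) = 2/(2 - t)
dM/dt = 2/(t^2 - 4*t + 4)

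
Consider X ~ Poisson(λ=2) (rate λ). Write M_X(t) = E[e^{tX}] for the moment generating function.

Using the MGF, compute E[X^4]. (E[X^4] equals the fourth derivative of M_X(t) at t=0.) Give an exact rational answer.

M_X(t) = e^(2*e^(t) - 2)
D^4[M](t) = (16*e^(4*t)*e^(2*e^(t)) + 48*e^(3*t)*e^(2*e^(t)) + 28*e^(2*t)*e^(2*e^(t)) + 2*e^(t)*e^(2*e^(t)))*e^(-2)

E[X^4] = D^4[M](0) = 94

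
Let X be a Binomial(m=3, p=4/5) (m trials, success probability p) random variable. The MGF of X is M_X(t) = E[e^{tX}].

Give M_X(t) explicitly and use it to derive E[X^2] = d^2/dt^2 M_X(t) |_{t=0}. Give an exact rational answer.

E[X^2] = M′′(0) = 156/25

M_X(t) = (4*e^(t)/5 + 1/5)^3
M′(t) = 192*e^(3*t)/125 + 96*e^(2*t)/125 + 12*e^(t)/125
M′′(t) = 576*e^(3*t)/125 + 192*e^(2*t)/125 + 12*e^(t)/125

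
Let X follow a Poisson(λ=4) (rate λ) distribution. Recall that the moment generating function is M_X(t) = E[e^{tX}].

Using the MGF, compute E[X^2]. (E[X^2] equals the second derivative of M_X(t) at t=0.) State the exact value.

M_X(t) = e^(4*e^(t) - 4)
dM/dt = 4*e^(-4)*e^(t)*e^(4*e^(t))
d^2M/dt^2 = (16*e^(2*t)*e^(4*e^(t)) + 4*e^(t)*e^(4*e^(t)))*e^(-4)

E[X^2] = d^2M/dt^2 |_{t=0} = 20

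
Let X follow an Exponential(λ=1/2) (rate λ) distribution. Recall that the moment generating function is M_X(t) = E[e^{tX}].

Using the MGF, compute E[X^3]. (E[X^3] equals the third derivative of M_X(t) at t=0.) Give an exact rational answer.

E[X^3] = M^(3)(0) = 48

M_X(t) = 1/(2*(1/2 - t))
M^(3)(t) = 48/(16*t^4 - 32*t^3 + 24*t^2 - 8*t + 1)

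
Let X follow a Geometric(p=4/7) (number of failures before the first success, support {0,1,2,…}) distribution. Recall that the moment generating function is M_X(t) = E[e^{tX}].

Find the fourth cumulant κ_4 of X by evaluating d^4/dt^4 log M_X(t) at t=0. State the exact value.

M_X(t) = 4/(7*(1 - 3*e^(t)/7))
K_X(t) = log M_X(t) = -log(1 - 3*e^(t)/7) - log(7) + 2*log(2)
K^(4)(t) = (189*e^(3*t) + 1764*e^(2*t) + 1029*e^(t))/(81*e^(4*t) - 756*e^(3*t) + 2646*e^(2*t) - 4116*e^(t) + 2401)

κ_4 = K^(4)(0) = 1491/128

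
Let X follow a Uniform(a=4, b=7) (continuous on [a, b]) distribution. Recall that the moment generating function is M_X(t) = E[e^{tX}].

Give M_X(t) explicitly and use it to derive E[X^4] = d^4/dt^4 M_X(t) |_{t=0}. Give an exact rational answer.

M_X(t) = (e^(7*t) - e^(4*t))/(3*t)

E[X^4] = M^(4)(0) = 5261/5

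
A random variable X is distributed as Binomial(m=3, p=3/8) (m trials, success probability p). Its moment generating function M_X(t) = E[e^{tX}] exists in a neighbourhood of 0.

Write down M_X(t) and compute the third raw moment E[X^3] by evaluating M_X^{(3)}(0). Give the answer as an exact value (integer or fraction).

M_X(t) = (3*e^(t)/8 + 5/8)^3
D^3[M](t) = 729*e^(3*t)/512 + 135*e^(2*t)/64 + 225*e^(t)/512

E[X^3] = D^3[M](0) = 1017/256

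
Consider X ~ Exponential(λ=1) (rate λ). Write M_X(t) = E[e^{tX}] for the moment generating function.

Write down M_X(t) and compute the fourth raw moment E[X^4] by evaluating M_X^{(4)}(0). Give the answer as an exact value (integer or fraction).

E[X^4] = M^(4)(0) = 24

M_X(t) = 1/(1 - t)
M^(4)(t) = -24/(t^5 - 5*t^4 + 10*t^3 - 10*t^2 + 5*t - 1)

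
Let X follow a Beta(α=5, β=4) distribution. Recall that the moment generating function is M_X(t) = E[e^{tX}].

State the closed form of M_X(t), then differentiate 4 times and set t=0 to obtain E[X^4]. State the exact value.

E[X^4] = d^4M/dt^4 |_{t=0} = 14/99

M_X(t) = ₁F₁(5; 9; t)
dM/dt = 5*₁F₁(6; 10; t)/9
d^2M/dt^2 = ₁F₁(7; 11; t)/3
d^3M/dt^3 = 7*₁F₁(8; 12; t)/33
d^4M/dt^4 = 14*₁F₁(9; 13; t)/99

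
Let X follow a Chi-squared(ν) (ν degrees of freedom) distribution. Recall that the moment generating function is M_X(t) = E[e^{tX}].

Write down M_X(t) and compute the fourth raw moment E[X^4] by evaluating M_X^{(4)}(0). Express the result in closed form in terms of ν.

E[X^4] = D^4[M](0) = ν*(ν^3 + 12*ν^2 + 44*ν + 48)

M_X(t) = (1 - 2*t)^(-ν/2)
D^4[M](t) = (ν^4 + 12*ν^3 + 44*ν^2 + 48*ν)/(16*t^4*(1 - 2*t)^(ν/2) - 32*t^3*(1 - 2*t)^(ν/2) + 24*t^2*(1 - 2*t)^(ν/2) - 8*t*(1 - 2*t)^(ν/2) + (1 - 2*t)^(ν/2))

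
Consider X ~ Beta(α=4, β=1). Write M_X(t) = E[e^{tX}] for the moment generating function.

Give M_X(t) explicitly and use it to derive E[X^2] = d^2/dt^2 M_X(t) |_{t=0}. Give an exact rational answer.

M_X(t) = ₁F₁(4; 5; t)
dM/dt = 4*₁F₁(5; 6; t)/5
d^2M/dt^2 = 2*₁F₁(6; 7; t)/3

E[X^2] = d^2M/dt^2 |_{t=0} = 2/3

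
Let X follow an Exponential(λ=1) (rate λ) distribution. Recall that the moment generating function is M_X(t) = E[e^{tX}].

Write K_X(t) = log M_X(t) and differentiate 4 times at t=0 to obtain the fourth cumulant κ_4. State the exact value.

κ_4 = K′′′′(0) = 6

M_X(t) = 1/(1 - t)
K_X(t) = log M_X(t) = -log(1 - t)
K′(t) = -1/(t - 1)
K′′(t) = 1/(t^2 - 2*t + 1)
K′′′(t) = -2/(t^3 - 3*t^2 + 3*t - 1)
K′′′′(t) = 6/(t^4 - 4*t^3 + 6*t^2 - 4*t + 1)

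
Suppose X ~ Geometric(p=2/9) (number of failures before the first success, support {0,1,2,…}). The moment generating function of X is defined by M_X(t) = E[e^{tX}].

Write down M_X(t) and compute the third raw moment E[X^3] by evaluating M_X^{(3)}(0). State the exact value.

E[X^3] = D^3[M](0) = 1337/4

M_X(t) = 2/(9*(1 - 7*e^(t)/9))
D^3[M](t) = (686*e^(3*t) + 3528*e^(2*t) + 1134*e^(t))/(2401*e^(4*t) - 12348*e^(3*t) + 23814*e^(2*t) - 20412*e^(t) + 6561)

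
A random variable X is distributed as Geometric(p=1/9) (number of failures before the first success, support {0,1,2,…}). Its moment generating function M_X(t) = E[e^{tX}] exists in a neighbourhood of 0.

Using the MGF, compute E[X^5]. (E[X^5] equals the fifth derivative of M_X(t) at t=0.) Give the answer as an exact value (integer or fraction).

M_X(t) = 1/(9*(1 - 8*e^(t)/9))

E[X^5] = D^5[M](0) = 4993928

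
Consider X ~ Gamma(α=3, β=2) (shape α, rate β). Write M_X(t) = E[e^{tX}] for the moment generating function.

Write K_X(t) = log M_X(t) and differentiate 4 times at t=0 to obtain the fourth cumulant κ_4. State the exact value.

M_X(t) = 8/(2 - t)^3
K_X(t) = log M_X(t) = -3*log(2 - t) + 3*log(2)
K^(4)(t) = 18/(t^4 - 8*t^3 + 24*t^2 - 32*t + 16)

κ_4 = K^(4)(0) = 9/8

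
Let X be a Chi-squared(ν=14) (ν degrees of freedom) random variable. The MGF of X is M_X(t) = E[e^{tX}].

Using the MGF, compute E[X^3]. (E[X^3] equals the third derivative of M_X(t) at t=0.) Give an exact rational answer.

M_X(t) = (1 - 2*t)^(-7)
M′(t) = 14/(256*t^8 - 1024*t^7 + 1792*t^6 - 1792*t^5 + 1120*t^4 - 448*t^3 + 112*t^2 - 16*t + 1)
M′′(t) = -224/(512*t^9 - 2304*t^8 + 4608*t^7 - 5376*t^6 + 4032*t^5 - 2016*t^4 + 672*t^3 - 144*t^2 + 18*t - 1)
M′′′(t) = 4032/(1024*t^10 - 5120*t^9 + 11520*t^8 - 15360*t^7 + 13440*t^6 - 8064*t^5 + 3360*t^4 - 960*t^3 + 180*t^2 - 20*t + 1)

E[X^3] = M′′′(0) = 4032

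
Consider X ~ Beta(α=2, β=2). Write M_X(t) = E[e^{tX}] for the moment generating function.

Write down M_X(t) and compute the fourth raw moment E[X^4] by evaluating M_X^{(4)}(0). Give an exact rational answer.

E[X^4] = M^(4)(0) = 1/7

M_X(t) = ₁F₁(2; 4; t)
M^(4)(t) = ₁F₁(6; 8; t)/7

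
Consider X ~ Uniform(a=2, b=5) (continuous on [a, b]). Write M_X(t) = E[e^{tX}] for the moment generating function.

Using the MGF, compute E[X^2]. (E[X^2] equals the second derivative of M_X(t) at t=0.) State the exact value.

E[X^2] = M^(2)(0) = 13

M_X(t) = (e^(5*t) - e^(2*t))/(3*t)
M^(2)(t) = (25*t^2*e^(5*t) - 4*t^2*e^(2*t) - 10*t*e^(5*t) + 4*t*e^(2*t) + 2*e^(5*t) - 2*e^(2*t))/(3*t^3)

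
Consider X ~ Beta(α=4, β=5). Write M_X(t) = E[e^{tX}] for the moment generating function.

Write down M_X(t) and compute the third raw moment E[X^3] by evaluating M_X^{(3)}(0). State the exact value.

M_X(t) = ₁F₁(4; 9; t)
M^(3)(t) = 4*₁F₁(7; 12; t)/33

E[X^3] = M^(3)(0) = 4/33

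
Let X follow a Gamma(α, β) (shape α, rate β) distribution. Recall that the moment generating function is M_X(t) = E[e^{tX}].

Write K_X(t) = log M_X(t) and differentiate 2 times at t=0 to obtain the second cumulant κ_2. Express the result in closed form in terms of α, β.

κ_2 = D^2[K](0) = α/β^2

M_X(t) = (β/(β - t))^α
K_X(t) = log M_X(t) = α*(log(β) - log(β - t))
D^2[K](t) = α/(β^2 - 2*β*t + t^2)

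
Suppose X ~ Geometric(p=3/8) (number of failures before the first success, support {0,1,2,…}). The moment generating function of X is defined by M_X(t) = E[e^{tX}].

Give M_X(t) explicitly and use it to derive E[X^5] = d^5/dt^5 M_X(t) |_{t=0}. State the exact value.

E[X^5] = M^(5)(0) = 338135/81

M_X(t) = 3/(8*(1 - 5*e^(t)/8))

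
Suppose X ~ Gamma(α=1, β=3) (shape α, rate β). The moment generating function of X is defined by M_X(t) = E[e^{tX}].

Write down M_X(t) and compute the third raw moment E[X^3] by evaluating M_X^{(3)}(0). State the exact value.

E[X^3] = d^3M/dt^3 |_{t=0} = 2/9

M_X(t) = 3/(3 - t)
dM/dt = 3/(t^2 - 6*t + 9)
d^2M/dt^2 = -6/(t^3 - 9*t^2 + 27*t - 27)
d^3M/dt^3 = 18/(t^4 - 12*t^3 + 54*t^2 - 108*t + 81)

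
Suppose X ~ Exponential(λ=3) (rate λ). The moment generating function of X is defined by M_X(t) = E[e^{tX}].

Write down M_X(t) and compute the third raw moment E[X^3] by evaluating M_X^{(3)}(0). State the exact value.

E[X^3] = M^(3)(0) = 2/9

M_X(t) = 3/(3 - t)
M^(3)(t) = 18/(t^4 - 12*t^3 + 54*t^2 - 108*t + 81)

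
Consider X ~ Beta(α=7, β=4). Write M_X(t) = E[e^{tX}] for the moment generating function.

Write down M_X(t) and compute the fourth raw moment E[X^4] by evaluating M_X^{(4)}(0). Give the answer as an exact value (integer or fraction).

E[X^4] = M′′′′(0) = 30/143

M_X(t) = ₁F₁(7; 11; t)
M′(t) = 7*₁F₁(8; 12; t)/11
M′′(t) = 14*₁F₁(9; 13; t)/33
M′′′(t) = 42*₁F₁(10; 14; t)/143
M′′′′(t) = 30*₁F₁(11; 15; t)/143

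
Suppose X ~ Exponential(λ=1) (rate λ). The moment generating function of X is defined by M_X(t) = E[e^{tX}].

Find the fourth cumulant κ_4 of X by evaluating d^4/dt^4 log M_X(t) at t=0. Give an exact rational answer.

κ_4 = K′′′′(0) = 6

M_X(t) = 1/(1 - t)
K_X(t) = log M_X(t) = -log(1 - t)
K′(t) = -1/(t - 1)
K′′(t) = 1/(t^2 - 2*t + 1)
K′′′(t) = -2/(t^3 - 3*t^2 + 3*t - 1)
K′′′′(t) = 6/(t^4 - 4*t^3 + 6*t^2 - 4*t + 1)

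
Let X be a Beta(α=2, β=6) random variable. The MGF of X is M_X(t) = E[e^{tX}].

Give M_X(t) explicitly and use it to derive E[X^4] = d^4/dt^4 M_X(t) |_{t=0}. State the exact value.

E[X^4] = D^4[M](0) = 1/66

M_X(t) = ₁F₁(2; 8; t)
D^4[M](t) = ₁F₁(6; 12; t)/66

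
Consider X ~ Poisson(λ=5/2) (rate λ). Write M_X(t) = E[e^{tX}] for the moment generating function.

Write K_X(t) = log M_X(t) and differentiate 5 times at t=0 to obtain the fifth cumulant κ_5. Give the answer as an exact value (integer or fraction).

M_X(t) = e^(5*e^(t)/2 - 5/2)
K_X(t) = log M_X(t) = 5*e^(t)/2 - 5/2
K′(t) = 5*e^(t)/2
K′′(t) = 5*e^(t)/2
K′′′(t) = 5*e^(t)/2
K′′′′(t) = 5*e^(t)/2
K′′′′′(t) = 5*e^(t)/2

κ_5 = K′′′′′(0) = 5/2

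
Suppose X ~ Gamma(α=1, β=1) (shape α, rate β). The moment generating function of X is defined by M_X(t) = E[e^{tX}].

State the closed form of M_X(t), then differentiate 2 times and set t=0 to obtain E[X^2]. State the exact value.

M_X(t) = 1/(1 - t)
dM/dt = 1/(t^2 - 2*t + 1)
d^2M/dt^2 = -2/(t^3 - 3*t^2 + 3*t - 1)

E[X^2] = d^2M/dt^2 |_{t=0} = 2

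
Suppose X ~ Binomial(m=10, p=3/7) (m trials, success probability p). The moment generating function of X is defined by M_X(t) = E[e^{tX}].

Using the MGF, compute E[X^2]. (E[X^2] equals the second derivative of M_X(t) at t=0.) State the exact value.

M_X(t) = (3*e^(t)/7 + 4/7)^10

E[X^2] = M^(2)(0) = 1020/49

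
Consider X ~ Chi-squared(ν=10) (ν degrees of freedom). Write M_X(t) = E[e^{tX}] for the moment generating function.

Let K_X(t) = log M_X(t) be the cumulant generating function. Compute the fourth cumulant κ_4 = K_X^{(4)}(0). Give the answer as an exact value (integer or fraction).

M_X(t) = (1 - 2*t)^(-5)
K_X(t) = log M_X(t) = -5*log(1 - 2*t)
K′(t) = -10/(2*t - 1)
K′′(t) = 20/(4*t^2 - 4*t + 1)
K′′′(t) = -80/(8*t^3 - 12*t^2 + 6*t - 1)
K′′′′(t) = 480/(16*t^4 - 32*t^3 + 24*t^2 - 8*t + 1)

κ_4 = K′′′′(0) = 480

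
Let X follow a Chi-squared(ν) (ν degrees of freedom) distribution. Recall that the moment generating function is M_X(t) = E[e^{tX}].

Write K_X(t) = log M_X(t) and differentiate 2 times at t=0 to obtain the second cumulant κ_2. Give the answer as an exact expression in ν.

κ_2 = d^2K/dt^2 |_{t=0} = 2*ν

M_X(t) = (1 - 2*t)^(-ν/2)
K_X(t) = log M_X(t) = -ν*log(1 - 2*t)/2
dK/dt = -ν/(2*t - 1)
d^2K/dt^2 = 2*ν/(4*t^2 - 4*t + 1)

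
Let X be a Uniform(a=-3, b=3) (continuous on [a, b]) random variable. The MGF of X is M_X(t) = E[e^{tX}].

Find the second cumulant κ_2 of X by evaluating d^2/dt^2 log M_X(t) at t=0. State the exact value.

κ_2 = K′′(0) = 3

M_X(t) = (e^(3*t) - e^(-3*t))/(6*t)
K_X(t) = log M_X(t) = -log(t) + log(e^(3*t) - e^(-3*t)) - log(6)
K′(t) = (3*t*e^(6*t) + 3*t - e^(6*t) + 1)/(t*e^(6*t) - t)
K′′(t) = (-36*t^2*e^(6*t) + e^(12*t) - 2*e^(6*t) + 1)/(t^2*e^(12*t) - 2*t^2*e^(6*t) + t^2)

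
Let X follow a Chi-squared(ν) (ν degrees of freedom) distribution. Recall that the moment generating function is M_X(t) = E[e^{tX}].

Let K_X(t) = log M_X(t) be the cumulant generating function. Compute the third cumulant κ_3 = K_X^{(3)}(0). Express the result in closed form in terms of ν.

M_X(t) = (1 - 2*t)^(-ν/2)
K_X(t) = log M_X(t) = -ν*log(1 - 2*t)/2
K^(3)(t) = -8*ν/(8*t^3 - 12*t^2 + 6*t - 1)

κ_3 = K^(3)(0) = 8*ν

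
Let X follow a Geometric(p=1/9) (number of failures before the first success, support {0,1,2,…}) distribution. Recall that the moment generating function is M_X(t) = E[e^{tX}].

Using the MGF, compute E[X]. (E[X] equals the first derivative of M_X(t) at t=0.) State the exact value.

E[X] = M^(1)(0) = 8

M_X(t) = 1/(9*(1 - 8*e^(t)/9))
M^(1)(t) = 8*e^(t)/(64*e^(2*t) - 144*e^(t) + 81)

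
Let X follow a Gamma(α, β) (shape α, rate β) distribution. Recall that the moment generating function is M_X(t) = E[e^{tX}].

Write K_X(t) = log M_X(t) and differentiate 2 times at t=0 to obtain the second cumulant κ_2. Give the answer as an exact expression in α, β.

M_X(t) = (β/(β - t))^α
K_X(t) = log M_X(t) = α*(log(β) - log(β - t))
dK/dt = -α/(-β + t)
d^2K/dt^2 = α/(β^2 - 2*β*t + t^2)

κ_2 = d^2K/dt^2 |_{t=0} = α/β^2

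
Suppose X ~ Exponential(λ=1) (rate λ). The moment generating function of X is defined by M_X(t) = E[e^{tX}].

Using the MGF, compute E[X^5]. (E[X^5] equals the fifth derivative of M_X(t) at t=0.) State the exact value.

E[X^5] = d^5M/dt^5 |_{t=0} = 120

M_X(t) = 1/(1 - t)
dM/dt = 1/(t^2 - 2*t + 1)
d^2M/dt^2 = -2/(t^3 - 3*t^2 + 3*t - 1)
d^3M/dt^3 = 6/(t^4 - 4*t^3 + 6*t^2 - 4*t + 1)
d^4M/dt^4 = -24/(t^5 - 5*t^4 + 10*t^3 - 10*t^2 + 5*t - 1)
d^5M/dt^5 = 120/(t^6 - 6*t^5 + 15*t^4 - 20*t^3 + 15*t^2 - 6*t + 1)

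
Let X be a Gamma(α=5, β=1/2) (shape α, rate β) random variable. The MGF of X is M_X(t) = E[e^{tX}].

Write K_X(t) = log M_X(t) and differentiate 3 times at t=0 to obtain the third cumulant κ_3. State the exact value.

M_X(t) = 1/(32*(1/2 - t)^5)
K_X(t) = log M_X(t) = -5*log(1/2 - t) - 5*log(2)
K^(3)(t) = -80/(8*t^3 - 12*t^2 + 6*t - 1)

κ_3 = K^(3)(0) = 80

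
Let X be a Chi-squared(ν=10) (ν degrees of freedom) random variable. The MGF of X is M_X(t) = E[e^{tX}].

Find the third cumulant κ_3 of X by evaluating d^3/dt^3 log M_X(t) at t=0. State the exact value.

κ_3 = K^(3)(0) = 80

M_X(t) = (1 - 2*t)^(-5)
K_X(t) = log M_X(t) = -5*log(1 - 2*t)
K^(3)(t) = -80/(8*t^3 - 12*t^2 + 6*t - 1)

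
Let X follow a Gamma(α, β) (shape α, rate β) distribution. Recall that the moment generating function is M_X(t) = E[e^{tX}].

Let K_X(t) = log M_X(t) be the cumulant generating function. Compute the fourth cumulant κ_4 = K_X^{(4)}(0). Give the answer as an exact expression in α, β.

M_X(t) = (β/(β - t))^α
K_X(t) = log M_X(t) = α*(log(β) - log(β - t))
D^4[K](t) = 6*α/(β^4 - 4*β^3*t + 6*β^2*t^2 - 4*β*t^3 + t^4)

κ_4 = D^4[K](0) = 6*α/β^4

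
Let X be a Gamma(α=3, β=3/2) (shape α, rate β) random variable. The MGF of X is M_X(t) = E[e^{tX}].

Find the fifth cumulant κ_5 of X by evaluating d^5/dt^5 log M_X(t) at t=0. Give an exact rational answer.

κ_5 = d^5K/dt^5 |_{t=0} = 256/27

M_X(t) = 27/(8*(3/2 - t)^3)
K_X(t) = log M_X(t) = -3*log(3/2 - t) - 3*log(2) + 3*log(3)
dK/dt = -6/(2*t - 3)
d^2K/dt^2 = 12/(4*t^2 - 12*t + 9)
d^3K/dt^3 = -48/(8*t^3 - 36*t^2 + 54*t - 27)
d^4K/dt^4 = 288/(16*t^4 - 96*t^3 + 216*t^2 - 216*t + 81)
d^5K/dt^5 = -2304/(32*t^5 - 240*t^4 + 720*t^3 - 1080*t^2 + 810*t - 243)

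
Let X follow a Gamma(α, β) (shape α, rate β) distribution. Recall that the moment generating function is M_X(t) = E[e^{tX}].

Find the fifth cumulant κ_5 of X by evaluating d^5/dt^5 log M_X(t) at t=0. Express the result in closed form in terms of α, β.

κ_5 = D^5[K](0) = 24*α/β^5

M_X(t) = (β/(β - t))^α
K_X(t) = log M_X(t) = α*(log(β) - log(β - t))
D^5[K](t) = -24*α/(-β^5 + 5*β^4*t - 10*β^3*t^2 + 10*β^2*t^3 - 5*β*t^4 + t^5)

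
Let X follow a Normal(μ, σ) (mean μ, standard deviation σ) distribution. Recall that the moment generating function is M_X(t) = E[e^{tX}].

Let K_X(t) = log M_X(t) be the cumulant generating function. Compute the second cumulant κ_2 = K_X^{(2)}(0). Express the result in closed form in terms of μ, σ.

κ_2 = D^2[K](0) = σ^2

M_X(t) = e^(μ*t + σ^2*t^2/2)
K_X(t) = log M_X(t) = μ*t + σ^2*t^2/2
D^2[K](t) = σ^2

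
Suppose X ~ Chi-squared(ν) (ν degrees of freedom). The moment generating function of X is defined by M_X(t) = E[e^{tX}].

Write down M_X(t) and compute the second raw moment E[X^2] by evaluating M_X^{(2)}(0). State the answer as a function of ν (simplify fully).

E[X^2] = d^2M/dt^2 |_{t=0} = ν*(ν + 2)

M_X(t) = (1 - 2*t)^(-ν/2)
dM/dt = -ν/(2*t*(1 - 2*t)^(ν/2) - (1 - 2*t)^(ν/2))
d^2M/dt^2 = (ν^2 + 2*ν)/(4*t^2*(1 - 2*t)^(ν/2) - 4*t*(1 - 2*t)^(ν/2) + (1 - 2*t)^(ν/2))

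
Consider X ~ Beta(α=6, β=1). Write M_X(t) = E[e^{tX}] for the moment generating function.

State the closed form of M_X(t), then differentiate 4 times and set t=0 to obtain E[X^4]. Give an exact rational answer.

E[X^4] = M′′′′(0) = 3/5

M_X(t) = ₁F₁(6; 7; t)
M′(t) = 6*₁F₁(7; 8; t)/7
M′′(t) = 3*₁F₁(8; 9; t)/4
M′′′(t) = 2*₁F₁(9; 10; t)/3
M′′′′(t) = 3*₁F₁(10; 11; t)/5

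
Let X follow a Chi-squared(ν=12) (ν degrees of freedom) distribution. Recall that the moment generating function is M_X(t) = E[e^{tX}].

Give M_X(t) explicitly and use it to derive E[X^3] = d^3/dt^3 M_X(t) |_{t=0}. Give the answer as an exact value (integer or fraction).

M_X(t) = (1 - 2*t)^(-6)
M^(3)(t) = -2688/(512*t^9 - 2304*t^8 + 4608*t^7 - 5376*t^6 + 4032*t^5 - 2016*t^4 + 672*t^3 - 144*t^2 + 18*t - 1)

E[X^3] = M^(3)(0) = 2688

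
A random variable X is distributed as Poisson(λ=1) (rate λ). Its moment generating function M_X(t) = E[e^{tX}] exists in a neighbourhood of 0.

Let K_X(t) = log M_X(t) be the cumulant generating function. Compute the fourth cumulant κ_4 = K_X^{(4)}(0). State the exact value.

M_X(t) = e^(e^(t) - 1)
K_X(t) = log M_X(t) = e^(t) - 1
K^(4)(t) = e^(t)

κ_4 = K^(4)(0) = 1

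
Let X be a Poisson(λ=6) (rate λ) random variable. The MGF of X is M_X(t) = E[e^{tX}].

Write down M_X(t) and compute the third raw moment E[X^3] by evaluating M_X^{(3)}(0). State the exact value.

E[X^3] = D^3[M](0) = 330

M_X(t) = e^(6*e^(t) - 6)
D^3[M](t) = (216*e^(3*t)*e^(6*e^(t)) + 108*e^(2*t)*e^(6*e^(t)) + 6*e^(t)*e^(6*e^(t)))*e^(-6)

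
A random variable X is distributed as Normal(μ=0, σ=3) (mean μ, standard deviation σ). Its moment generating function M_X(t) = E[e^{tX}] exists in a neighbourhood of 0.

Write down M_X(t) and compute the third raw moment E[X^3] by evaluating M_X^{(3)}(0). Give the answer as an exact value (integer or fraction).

M_X(t) = e^(9*t^2/2)
D^3[M](t) = 729*t^3*e^(9*t^2/2) + 243*t*e^(9*t^2/2)

E[X^3] = D^3[M](0) = 0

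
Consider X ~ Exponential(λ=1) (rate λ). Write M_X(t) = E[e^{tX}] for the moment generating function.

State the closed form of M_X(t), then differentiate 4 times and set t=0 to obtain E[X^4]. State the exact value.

M_X(t) = 1/(1 - t)
M′(t) = 1/(t^2 - 2*t + 1)
M′′(t) = -2/(t^3 - 3*t^2 + 3*t - 1)
M′′′(t) = 6/(t^4 - 4*t^3 + 6*t^2 - 4*t + 1)
M′′′′(t) = -24/(t^5 - 5*t^4 + 10*t^3 - 10*t^2 + 5*t - 1)

E[X^4] = M′′′′(0) = 24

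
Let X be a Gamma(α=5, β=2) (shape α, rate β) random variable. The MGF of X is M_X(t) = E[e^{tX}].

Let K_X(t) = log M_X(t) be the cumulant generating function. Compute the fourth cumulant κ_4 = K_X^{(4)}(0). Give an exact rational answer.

M_X(t) = 32/(2 - t)^5
K_X(t) = log M_X(t) = -5*log(2 - t) + 5*log(2)
dK/dt = -5/(t - 2)
d^2K/dt^2 = 5/(t^2 - 4*t + 4)
d^3K/dt^3 = -10/(t^3 - 6*t^2 + 12*t - 8)
d^4K/dt^4 = 30/(t^4 - 8*t^3 + 24*t^2 - 32*t + 16)

κ_4 = d^4K/dt^4 |_{t=0} = 15/8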